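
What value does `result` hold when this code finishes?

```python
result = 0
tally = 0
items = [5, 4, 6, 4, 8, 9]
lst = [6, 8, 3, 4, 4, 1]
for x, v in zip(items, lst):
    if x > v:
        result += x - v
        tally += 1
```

Let's trace through this code step by step.

Initialize: result = 0
Initialize: tally = 0
Initialize: items = [5, 4, 6, 4, 8, 9]
Initialize: lst = [6, 8, 3, 4, 4, 1]
Entering loop: for x, v in zip(items, lst):

After execution: result = 15
15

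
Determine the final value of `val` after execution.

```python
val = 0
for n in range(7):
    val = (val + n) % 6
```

Let's trace through this code step by step.

Initialize: val = 0
Entering loop: for n in range(7):

After execution: val = 3
3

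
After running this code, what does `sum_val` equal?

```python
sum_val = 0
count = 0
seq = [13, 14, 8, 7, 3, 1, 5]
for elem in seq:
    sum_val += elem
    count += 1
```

Let's trace through this code step by step.

Initialize: sum_val = 0
Initialize: count = 0
Initialize: seq = [13, 14, 8, 7, 3, 1, 5]
Entering loop: for elem in seq:

After execution: sum_val = 51
51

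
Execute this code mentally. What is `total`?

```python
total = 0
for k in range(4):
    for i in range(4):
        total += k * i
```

Let's trace through this code step by step.

Initialize: total = 0
Entering loop: for k in range(4):

After execution: total = 36
36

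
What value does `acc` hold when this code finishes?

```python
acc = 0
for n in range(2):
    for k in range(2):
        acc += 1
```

Let's trace through this code step by step.

Initialize: acc = 0
Entering loop: for n in range(2):

After execution: acc = 4
4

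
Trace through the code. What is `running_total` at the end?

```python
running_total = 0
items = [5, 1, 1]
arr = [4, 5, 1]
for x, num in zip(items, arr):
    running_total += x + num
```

Let's trace through this code step by step.

Initialize: running_total = 0
Initialize: items = [5, 1, 1]
Initialize: arr = [4, 5, 1]
Entering loop: for x, num in zip(items, arr):

After execution: running_total = 17
17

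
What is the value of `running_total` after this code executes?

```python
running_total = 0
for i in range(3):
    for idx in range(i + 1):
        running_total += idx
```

Let's trace through this code step by step.

Initialize: running_total = 0
Entering loop: for i in range(3):

After execution: running_total = 4
4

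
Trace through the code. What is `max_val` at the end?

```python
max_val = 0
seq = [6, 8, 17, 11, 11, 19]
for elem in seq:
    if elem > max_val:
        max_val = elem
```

Let's trace through this code step by step.

Initialize: max_val = 0
Initialize: seq = [6, 8, 17, 11, 11, 19]
Entering loop: for elem in seq:

After execution: max_val = 19
19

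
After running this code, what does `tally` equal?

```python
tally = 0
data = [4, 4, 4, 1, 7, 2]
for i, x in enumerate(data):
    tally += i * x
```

Let's trace through this code step by step.

Initialize: tally = 0
Initialize: data = [4, 4, 4, 1, 7, 2]
Entering loop: for i, x in enumerate(data):

After execution: tally = 53
53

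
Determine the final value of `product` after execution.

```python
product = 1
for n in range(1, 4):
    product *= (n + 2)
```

Let's trace through this code step by step.

Initialize: product = 1
Entering loop: for n in range(1, 4):

After execution: product = 60
60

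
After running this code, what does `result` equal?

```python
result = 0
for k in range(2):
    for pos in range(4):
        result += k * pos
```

Let's trace through this code step by step.

Initialize: result = 0
Entering loop: for k in range(2):

After execution: result = 6
6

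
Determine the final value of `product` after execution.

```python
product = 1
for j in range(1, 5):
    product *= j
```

Let's trace through this code step by step.

Initialize: product = 1
Entering loop: for j in range(1, 5):

After execution: product = 24
24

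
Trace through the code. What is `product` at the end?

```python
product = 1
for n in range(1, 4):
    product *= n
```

Let's trace through this code step by step.

Initialize: product = 1
Entering loop: for n in range(1, 4):

After execution: product = 6
6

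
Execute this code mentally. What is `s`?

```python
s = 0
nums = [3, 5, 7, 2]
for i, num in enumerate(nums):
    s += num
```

Let's trace through this code step by step.

Initialize: s = 0
Initialize: nums = [3, 5, 7, 2]
Entering loop: for i, num in enumerate(nums):

After execution: s = 17
17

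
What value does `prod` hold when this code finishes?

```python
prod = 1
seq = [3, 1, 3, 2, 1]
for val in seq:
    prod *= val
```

Let's trace through this code step by step.

Initialize: prod = 1
Initialize: seq = [3, 1, 3, 2, 1]
Entering loop: for val in seq:

After execution: prod = 18
18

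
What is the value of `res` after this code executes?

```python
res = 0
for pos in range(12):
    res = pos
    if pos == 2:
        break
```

Let's trace through this code step by step.

Initialize: res = 0
Entering loop: for pos in range(12):

After execution: res = 2
2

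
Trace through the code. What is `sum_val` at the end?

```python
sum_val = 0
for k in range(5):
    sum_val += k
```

Let's trace through this code step by step.

Initialize: sum_val = 0
Entering loop: for k in range(5):

After execution: sum_val = 10
10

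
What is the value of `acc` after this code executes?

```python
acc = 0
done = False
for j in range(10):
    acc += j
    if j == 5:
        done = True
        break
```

Let's trace through this code step by step.

Initialize: acc = 0
Initialize: done = False
Entering loop: for j in range(10):

After execution: acc = 15
15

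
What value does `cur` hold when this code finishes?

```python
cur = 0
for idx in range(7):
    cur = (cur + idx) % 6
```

Let's trace through this code step by step.

Initialize: cur = 0
Entering loop: for idx in range(7):

After execution: cur = 3
3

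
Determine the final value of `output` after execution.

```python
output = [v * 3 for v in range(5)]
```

Let's trace through this code step by step.

Initialize: output = [v * 3 for v in range(5)]

After execution: output = [0, 3, 6, 9, 12]
[0, 3, 6, 9, 12]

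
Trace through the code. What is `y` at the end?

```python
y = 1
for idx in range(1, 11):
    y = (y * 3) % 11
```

Let's trace through this code step by step.

Initialize: y = 1
Entering loop: for idx in range(1, 11):

After execution: y = 1
1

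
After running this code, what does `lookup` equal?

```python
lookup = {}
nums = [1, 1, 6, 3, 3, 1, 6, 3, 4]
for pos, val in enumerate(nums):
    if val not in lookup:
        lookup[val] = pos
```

Let's trace through this code step by step.

Initialize: lookup = {}
Initialize: nums = [1, 1, 6, 3, 3, 1, 6, 3, 4]
Entering loop: for pos, val in enumerate(nums):

After execution: lookup = {1: 0, 6: 2, 3: 3, 4: 8}
{1: 0, 6: 2, 3: 3, 4: 8}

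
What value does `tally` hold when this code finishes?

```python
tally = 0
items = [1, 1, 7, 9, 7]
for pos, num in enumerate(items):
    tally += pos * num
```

Let's trace through this code step by step.

Initialize: tally = 0
Initialize: items = [1, 1, 7, 9, 7]
Entering loop: for pos, num in enumerate(items):

After execution: tally = 70
70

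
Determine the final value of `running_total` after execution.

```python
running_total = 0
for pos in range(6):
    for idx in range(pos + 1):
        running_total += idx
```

Let's trace through this code step by step.

Initialize: running_total = 0
Entering loop: for pos in range(6):

After execution: running_total = 35
35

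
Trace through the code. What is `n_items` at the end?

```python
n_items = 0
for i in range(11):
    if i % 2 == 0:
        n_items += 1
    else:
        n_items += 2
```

Let's trace through this code step by step.

Initialize: n_items = 0
Entering loop: for i in range(11):

After execution: n_items = 16
16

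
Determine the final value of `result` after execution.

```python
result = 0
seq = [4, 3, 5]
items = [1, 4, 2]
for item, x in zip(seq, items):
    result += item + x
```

Let's trace through this code step by step.

Initialize: result = 0
Initialize: seq = [4, 3, 5]
Initialize: items = [1, 4, 2]
Entering loop: for item, x in zip(seq, items):

After execution: result = 19
19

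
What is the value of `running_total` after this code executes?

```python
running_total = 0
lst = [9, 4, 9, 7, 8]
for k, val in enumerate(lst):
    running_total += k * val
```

Let's trace through this code step by step.

Initialize: running_total = 0
Initialize: lst = [9, 4, 9, 7, 8]
Entering loop: for k, val in enumerate(lst):

After execution: running_total = 75
75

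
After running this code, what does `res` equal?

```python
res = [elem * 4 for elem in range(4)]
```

Let's trace through this code step by step.

Initialize: res = [elem * 4 for elem in range(4)]

After execution: res = [0, 4, 8, 12]
[0, 4, 8, 12]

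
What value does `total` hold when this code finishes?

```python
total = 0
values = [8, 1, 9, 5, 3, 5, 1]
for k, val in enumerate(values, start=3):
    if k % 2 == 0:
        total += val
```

Let's trace through this code step by step.

Initialize: total = 0
Initialize: values = [8, 1, 9, 5, 3, 5, 1]
Entering loop: for k, val in enumerate(values, start=3):

After execution: total = 11
11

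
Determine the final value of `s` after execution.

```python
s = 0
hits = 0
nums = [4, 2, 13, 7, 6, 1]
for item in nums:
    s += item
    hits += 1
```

Let's trace through this code step by step.

Initialize: s = 0
Initialize: hits = 0
Initialize: nums = [4, 2, 13, 7, 6, 1]
Entering loop: for item in nums:

After execution: s = 33
33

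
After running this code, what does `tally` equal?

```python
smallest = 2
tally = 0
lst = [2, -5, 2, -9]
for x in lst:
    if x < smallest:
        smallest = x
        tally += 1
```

Let's trace through this code step by step.

Initialize: smallest = 2
Initialize: tally = 0
Initialize: lst = [2, -5, 2, -9]
Entering loop: for x in lst:

After execution: tally = 2
2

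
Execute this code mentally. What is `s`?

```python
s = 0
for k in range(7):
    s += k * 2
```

Let's trace through this code step by step.

Initialize: s = 0
Entering loop: for k in range(7):

After execution: s = 42
42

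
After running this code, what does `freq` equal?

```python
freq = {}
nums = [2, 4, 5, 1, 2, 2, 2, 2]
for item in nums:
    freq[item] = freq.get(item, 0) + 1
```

Let's trace through this code step by step.

Initialize: freq = {}
Initialize: nums = [2, 4, 5, 1, 2, 2, 2, 2]
Entering loop: for item in nums:

After execution: freq = {2: 5, 4: 1, 5: 1, 1: 1}
{2: 5, 4: 1, 5: 1, 1: 1}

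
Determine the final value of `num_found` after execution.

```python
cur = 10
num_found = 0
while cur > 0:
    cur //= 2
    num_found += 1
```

Let's trace through this code step by step.

Initialize: cur = 10
Initialize: num_found = 0
Entering loop: while cur > 0:

After execution: num_found = 4
4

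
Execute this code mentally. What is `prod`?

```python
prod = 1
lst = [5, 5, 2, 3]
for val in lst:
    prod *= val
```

Let's trace through this code step by step.

Initialize: prod = 1
Initialize: lst = [5, 5, 2, 3]
Entering loop: for val in lst:

After execution: prod = 150
150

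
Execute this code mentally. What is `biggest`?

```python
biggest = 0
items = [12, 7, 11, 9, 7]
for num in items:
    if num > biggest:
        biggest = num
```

Let's trace through this code step by step.

Initialize: biggest = 0
Initialize: items = [12, 7, 11, 9, 7]
Entering loop: for num in items:

After execution: biggest = 12
12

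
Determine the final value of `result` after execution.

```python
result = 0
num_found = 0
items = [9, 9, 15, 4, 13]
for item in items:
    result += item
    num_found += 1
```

Let's trace through this code step by step.

Initialize: result = 0
Initialize: num_found = 0
Initialize: items = [9, 9, 15, 4, 13]
Entering loop: for item in items:

After execution: result = 50
50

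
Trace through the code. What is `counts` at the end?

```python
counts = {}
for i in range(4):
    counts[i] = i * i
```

Let's trace through this code step by step.

Initialize: counts = {}
Entering loop: for i in range(4):

After execution: counts = {0: 0, 1: 1, 2: 4, 3: 9}
{0: 0, 1: 1, 2: 4, 3: 9}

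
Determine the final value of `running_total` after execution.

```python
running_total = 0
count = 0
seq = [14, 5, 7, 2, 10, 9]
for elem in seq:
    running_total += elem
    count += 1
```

Let's trace through this code step by step.

Initialize: running_total = 0
Initialize: count = 0
Initialize: seq = [14, 5, 7, 2, 10, 9]
Entering loop: for elem in seq:

After execution: running_total = 47
47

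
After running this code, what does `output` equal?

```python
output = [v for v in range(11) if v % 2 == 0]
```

Let's trace through this code step by step.

Initialize: output = [v for v in range(11) if v % 2 == 0]

After execution: output = [0, 2, 4, 6, 8, 10]
[0, 2, 4, 6, 8, 10]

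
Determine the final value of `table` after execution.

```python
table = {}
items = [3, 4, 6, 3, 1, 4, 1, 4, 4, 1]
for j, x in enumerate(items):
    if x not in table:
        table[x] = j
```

Let's trace through this code step by step.

Initialize: table = {}
Initialize: items = [3, 4, 6, 3, 1, 4, 1, 4, 4, 1]
Entering loop: for j, x in enumerate(items):

After execution: table = {3: 0, 4: 1, 6: 2, 1: 4}
{3: 0, 4: 1, 6: 2, 1: 4}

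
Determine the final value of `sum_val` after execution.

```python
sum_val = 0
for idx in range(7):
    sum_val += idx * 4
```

Let's trace through this code step by step.

Initialize: sum_val = 0
Entering loop: for idx in range(7):

After execution: sum_val = 84
84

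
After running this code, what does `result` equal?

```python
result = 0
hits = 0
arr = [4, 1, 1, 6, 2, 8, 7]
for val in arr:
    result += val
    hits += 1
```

Let's trace through this code step by step.

Initialize: result = 0
Initialize: hits = 0
Initialize: arr = [4, 1, 1, 6, 2, 8, 7]
Entering loop: for val in arr:

After execution: result = 29
29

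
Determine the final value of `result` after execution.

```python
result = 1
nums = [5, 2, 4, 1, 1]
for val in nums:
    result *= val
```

Let's trace through this code step by step.

Initialize: result = 1
Initialize: nums = [5, 2, 4, 1, 1]
Entering loop: for val in nums:

After execution: result = 40
40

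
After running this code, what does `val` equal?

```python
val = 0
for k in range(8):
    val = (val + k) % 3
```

Let's trace through this code step by step.

Initialize: val = 0
Entering loop: for k in range(8):

After execution: val = 1
1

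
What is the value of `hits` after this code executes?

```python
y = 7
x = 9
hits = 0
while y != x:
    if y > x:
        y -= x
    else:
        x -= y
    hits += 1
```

Let's trace through this code step by step.

Initialize: y = 7
Initialize: x = 9
Initialize: hits = 0
Entering loop: while y != x:

After execution: hits = 5
5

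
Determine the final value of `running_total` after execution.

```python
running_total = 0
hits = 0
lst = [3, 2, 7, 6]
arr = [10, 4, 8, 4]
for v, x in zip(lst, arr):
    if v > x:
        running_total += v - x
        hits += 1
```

Let's trace through this code step by step.

Initialize: running_total = 0
Initialize: hits = 0
Initialize: lst = [3, 2, 7, 6]
Initialize: arr = [10, 4, 8, 4]
Entering loop: for v, x in zip(lst, arr):

After execution: running_total = 2
2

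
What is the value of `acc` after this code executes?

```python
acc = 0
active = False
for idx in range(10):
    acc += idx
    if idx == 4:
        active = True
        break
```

Let's trace through this code step by step.

Initialize: acc = 0
Initialize: active = False
Entering loop: for idx in range(10):

After execution: acc = 10
10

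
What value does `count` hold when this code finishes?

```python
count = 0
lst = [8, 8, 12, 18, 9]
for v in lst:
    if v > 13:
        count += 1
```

Let's trace through this code step by step.

Initialize: count = 0
Initialize: lst = [8, 8, 12, 18, 9]
Entering loop: for v in lst:

After execution: count = 1
1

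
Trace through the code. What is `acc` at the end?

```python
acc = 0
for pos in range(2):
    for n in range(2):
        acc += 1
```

Let's trace through this code step by step.

Initialize: acc = 0
Entering loop: for pos in range(2):

After execution: acc = 4
4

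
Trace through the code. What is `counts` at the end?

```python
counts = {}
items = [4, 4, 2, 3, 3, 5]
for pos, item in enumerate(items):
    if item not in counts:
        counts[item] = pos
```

Let's trace through this code step by step.

Initialize: counts = {}
Initialize: items = [4, 4, 2, 3, 3, 5]
Entering loop: for pos, item in enumerate(items):

After execution: counts = {4: 0, 2: 2, 3: 3, 5: 5}
{4: 0, 2: 2, 3: 3, 5: 5}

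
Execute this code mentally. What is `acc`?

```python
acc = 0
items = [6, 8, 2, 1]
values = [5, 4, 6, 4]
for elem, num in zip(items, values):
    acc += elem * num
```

Let's trace through this code step by step.

Initialize: acc = 0
Initialize: items = [6, 8, 2, 1]
Initialize: values = [5, 4, 6, 4]
Entering loop: for elem, num in zip(items, values):

After execution: acc = 78
78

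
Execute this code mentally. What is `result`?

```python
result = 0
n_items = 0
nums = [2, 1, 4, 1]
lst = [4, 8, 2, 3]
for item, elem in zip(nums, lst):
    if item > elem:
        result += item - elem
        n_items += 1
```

Let's trace through this code step by step.

Initialize: result = 0
Initialize: n_items = 0
Initialize: nums = [2, 1, 4, 1]
Initialize: lst = [4, 8, 2, 3]
Entering loop: for item, elem in zip(nums, lst):

After execution: result = 2
2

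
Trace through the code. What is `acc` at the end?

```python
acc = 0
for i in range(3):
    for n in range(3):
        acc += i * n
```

Let's trace through this code step by step.

Initialize: acc = 0
Entering loop: for i in range(3):

After execution: acc = 9
9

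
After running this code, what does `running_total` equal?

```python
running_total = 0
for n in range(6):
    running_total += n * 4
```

Let's trace through this code step by step.

Initialize: running_total = 0
Entering loop: for n in range(6):

After execution: running_total = 60
60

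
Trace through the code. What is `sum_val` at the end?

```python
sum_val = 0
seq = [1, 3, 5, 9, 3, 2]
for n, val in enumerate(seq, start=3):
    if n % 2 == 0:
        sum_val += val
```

Let's trace through this code step by step.

Initialize: sum_val = 0
Initialize: seq = [1, 3, 5, 9, 3, 2]
Entering loop: for n, val in enumerate(seq, start=3):

After execution: sum_val = 14
14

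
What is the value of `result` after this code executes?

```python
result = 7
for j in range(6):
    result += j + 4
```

Let's trace through this code step by step.

Initialize: result = 7
Entering loop: for j in range(6):

After execution: result = 46
46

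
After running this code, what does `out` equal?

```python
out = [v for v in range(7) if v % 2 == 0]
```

Let's trace through this code step by step.

Initialize: out = [v for v in range(7) if v % 2 == 0]

After execution: out = [0, 2, 4, 6]
[0, 2, 4, 6]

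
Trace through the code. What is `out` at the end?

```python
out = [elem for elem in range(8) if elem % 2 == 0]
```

Let's trace through this code step by step.

Initialize: out = [elem for elem in range(8) if elem % 2 == 0]

After execution: out = [0, 2, 4, 6]
[0, 2, 4, 6]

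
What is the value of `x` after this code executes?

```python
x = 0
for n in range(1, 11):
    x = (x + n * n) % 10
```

Let's trace through this code step by step.

Initialize: x = 0
Entering loop: for n in range(1, 11):

After execution: x = 5
5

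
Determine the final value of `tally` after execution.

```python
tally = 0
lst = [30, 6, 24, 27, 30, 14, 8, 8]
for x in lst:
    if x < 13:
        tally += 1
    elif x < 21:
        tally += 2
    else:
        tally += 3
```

Let's trace through this code step by step.

Initialize: tally = 0
Initialize: lst = [30, 6, 24, 27, 30, 14, 8, 8]
Entering loop: for x in lst:

After execution: tally = 17
17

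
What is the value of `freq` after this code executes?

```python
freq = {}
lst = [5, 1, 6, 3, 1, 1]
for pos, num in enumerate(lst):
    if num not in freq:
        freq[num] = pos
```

Let's trace through this code step by step.

Initialize: freq = {}
Initialize: lst = [5, 1, 6, 3, 1, 1]
Entering loop: for pos, num in enumerate(lst):

After execution: freq = {5: 0, 1: 1, 6: 2, 3: 3}
{5: 0, 1: 1, 6: 2, 3: 3}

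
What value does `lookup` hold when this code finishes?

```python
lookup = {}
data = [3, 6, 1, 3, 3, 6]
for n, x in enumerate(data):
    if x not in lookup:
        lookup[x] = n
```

Let's trace through this code step by step.

Initialize: lookup = {}
Initialize: data = [3, 6, 1, 3, 3, 6]
Entering loop: for n, x in enumerate(data):

After execution: lookup = {3: 0, 6: 1, 1: 2}
{3: 0, 6: 1, 1: 2}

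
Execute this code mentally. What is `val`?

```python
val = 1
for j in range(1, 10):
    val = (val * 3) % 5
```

Let's trace through this code step by step.

Initialize: val = 1
Entering loop: for j in range(1, 10):

After execution: val = 3
3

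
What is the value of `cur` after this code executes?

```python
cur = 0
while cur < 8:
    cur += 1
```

Let's trace through this code step by step.

Initialize: cur = 0
Entering loop: while cur < 8:

After execution: cur = 8
8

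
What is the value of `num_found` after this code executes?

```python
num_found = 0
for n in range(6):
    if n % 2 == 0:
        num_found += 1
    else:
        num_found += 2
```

Let's trace through this code step by step.

Initialize: num_found = 0
Entering loop: for n in range(6):

After execution: num_found = 9
9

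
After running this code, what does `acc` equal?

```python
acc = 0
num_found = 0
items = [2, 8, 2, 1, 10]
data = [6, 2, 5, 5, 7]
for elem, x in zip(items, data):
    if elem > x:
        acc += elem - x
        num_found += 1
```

Let's trace through this code step by step.

Initialize: acc = 0
Initialize: num_found = 0
Initialize: items = [2, 8, 2, 1, 10]
Initialize: data = [6, 2, 5, 5, 7]
Entering loop: for elem, x in zip(items, data):

After execution: acc = 9
9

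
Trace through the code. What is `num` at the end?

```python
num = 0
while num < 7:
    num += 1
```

Let's trace through this code step by step.

Initialize: num = 0
Entering loop: while num < 7:

After execution: num = 7
7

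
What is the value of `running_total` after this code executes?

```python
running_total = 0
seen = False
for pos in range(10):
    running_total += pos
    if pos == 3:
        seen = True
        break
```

Let's trace through this code step by step.

Initialize: running_total = 0
Initialize: seen = False
Entering loop: for pos in range(10):

After execution: running_total = 6
6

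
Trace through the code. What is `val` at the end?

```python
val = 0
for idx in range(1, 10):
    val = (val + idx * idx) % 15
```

Let's trace through this code step by step.

Initialize: val = 0
Entering loop: for idx in range(1, 10):

After execution: val = 0
0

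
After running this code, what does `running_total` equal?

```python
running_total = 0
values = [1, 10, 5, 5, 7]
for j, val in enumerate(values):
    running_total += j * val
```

Let's trace through this code step by step.

Initialize: running_total = 0
Initialize: values = [1, 10, 5, 5, 7]
Entering loop: for j, val in enumerate(values):

After execution: running_total = 63
63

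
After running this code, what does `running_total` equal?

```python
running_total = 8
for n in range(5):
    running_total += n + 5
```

Let's trace through this code step by step.

Initialize: running_total = 8
Entering loop: for n in range(5):

After execution: running_total = 43
43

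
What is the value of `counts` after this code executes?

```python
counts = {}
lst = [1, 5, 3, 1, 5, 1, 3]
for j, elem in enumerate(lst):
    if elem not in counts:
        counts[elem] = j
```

Let's trace through this code step by step.

Initialize: counts = {}
Initialize: lst = [1, 5, 3, 1, 5, 1, 3]
Entering loop: for j, elem in enumerate(lst):

After execution: counts = {1: 0, 5: 1, 3: 2}
{1: 0, 5: 1, 3: 2}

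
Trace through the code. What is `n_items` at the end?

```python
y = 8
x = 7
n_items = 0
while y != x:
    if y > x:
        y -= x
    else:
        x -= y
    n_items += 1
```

Let's trace through this code step by step.

Initialize: y = 8
Initialize: x = 7
Initialize: n_items = 0
Entering loop: while y != x:

After execution: n_items = 7
7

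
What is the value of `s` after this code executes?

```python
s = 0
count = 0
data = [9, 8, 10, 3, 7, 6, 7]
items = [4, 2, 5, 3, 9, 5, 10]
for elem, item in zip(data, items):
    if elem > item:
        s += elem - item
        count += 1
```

Let's trace through this code step by step.

Initialize: s = 0
Initialize: count = 0
Initialize: data = [9, 8, 10, 3, 7, 6, 7]
Initialize: items = [4, 2, 5, 3, 9, 5, 10]
Entering loop: for elem, item in zip(data, items):

After execution: s = 17
17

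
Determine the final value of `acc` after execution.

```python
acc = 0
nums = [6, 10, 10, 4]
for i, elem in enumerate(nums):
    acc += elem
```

Let's trace through this code step by step.

Initialize: acc = 0
Initialize: nums = [6, 10, 10, 4]
Entering loop: for i, elem in enumerate(nums):

After execution: acc = 30
30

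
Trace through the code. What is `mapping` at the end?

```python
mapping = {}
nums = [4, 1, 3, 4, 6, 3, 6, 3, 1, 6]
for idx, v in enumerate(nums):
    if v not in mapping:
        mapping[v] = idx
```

Let's trace through this code step by step.

Initialize: mapping = {}
Initialize: nums = [4, 1, 3, 4, 6, 3, 6, 3, 1, 6]
Entering loop: for idx, v in enumerate(nums):

After execution: mapping = {4: 0, 1: 1, 3: 2, 6: 4}
{4: 0, 1: 1, 3: 2, 6: 4}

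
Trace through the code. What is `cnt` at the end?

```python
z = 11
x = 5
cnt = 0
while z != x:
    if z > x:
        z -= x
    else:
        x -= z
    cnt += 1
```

Let's trace through this code step by step.

Initialize: z = 11
Initialize: x = 5
Initialize: cnt = 0
Entering loop: while z != x:

After execution: cnt = 6
6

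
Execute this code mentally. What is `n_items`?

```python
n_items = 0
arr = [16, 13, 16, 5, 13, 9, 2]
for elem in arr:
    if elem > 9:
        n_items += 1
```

Let's trace through this code step by step.

Initialize: n_items = 0
Initialize: arr = [16, 13, 16, 5, 13, 9, 2]
Entering loop: for elem in arr:

After execution: n_items = 4
4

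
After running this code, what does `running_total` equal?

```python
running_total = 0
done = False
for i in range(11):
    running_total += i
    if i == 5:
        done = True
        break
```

Let's trace through this code step by step.

Initialize: running_total = 0
Initialize: done = False
Entering loop: for i in range(11):

After execution: running_total = 15
15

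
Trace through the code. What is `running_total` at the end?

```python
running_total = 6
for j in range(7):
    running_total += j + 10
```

Let's trace through this code step by step.

Initialize: running_total = 6
Entering loop: for j in range(7):

After execution: running_total = 97
97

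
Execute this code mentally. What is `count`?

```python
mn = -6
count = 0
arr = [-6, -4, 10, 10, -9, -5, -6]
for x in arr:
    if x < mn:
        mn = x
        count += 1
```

Let's trace through this code step by step.

Initialize: mn = -6
Initialize: count = 0
Initialize: arr = [-6, -4, 10, 10, -9, -5, -6]
Entering loop: for x in arr:

After execution: count = 1
1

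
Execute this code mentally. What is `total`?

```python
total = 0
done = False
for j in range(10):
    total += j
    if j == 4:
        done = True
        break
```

Let's trace through this code step by step.

Initialize: total = 0
Initialize: done = False
Entering loop: for j in range(10):

After execution: total = 10
10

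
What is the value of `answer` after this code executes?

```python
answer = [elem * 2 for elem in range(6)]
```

Let's trace through this code step by step.

Initialize: answer = [elem * 2 for elem in range(6)]

After execution: answer = [0, 2, 4, 6, 8, 10]
[0, 2, 4, 6, 8, 10]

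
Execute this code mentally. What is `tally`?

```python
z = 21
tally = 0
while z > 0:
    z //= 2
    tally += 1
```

Let's trace through this code step by step.

Initialize: z = 21
Initialize: tally = 0
Entering loop: while z > 0:

After execution: tally = 5
5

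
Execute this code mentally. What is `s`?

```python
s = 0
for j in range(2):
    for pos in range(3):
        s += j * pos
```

Let's trace through this code step by step.

Initialize: s = 0
Entering loop: for j in range(2):

After execution: s = 3
3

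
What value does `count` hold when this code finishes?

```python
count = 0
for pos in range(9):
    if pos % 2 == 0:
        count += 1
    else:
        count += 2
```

Let's trace through this code step by step.

Initialize: count = 0
Entering loop: for pos in range(9):

After execution: count = 13
13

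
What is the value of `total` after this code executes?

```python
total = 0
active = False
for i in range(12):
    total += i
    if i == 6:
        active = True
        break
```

Let's trace through this code step by step.

Initialize: total = 0
Initialize: active = False
Entering loop: for i in range(12):

After execution: total = 21
21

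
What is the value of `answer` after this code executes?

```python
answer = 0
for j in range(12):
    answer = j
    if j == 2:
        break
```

Let's trace through this code step by step.

Initialize: answer = 0
Entering loop: for j in range(12):

After execution: answer = 2
2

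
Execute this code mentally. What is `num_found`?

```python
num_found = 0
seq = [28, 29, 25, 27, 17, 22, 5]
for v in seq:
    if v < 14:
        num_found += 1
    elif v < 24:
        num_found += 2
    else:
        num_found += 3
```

Let's trace through this code step by step.

Initialize: num_found = 0
Initialize: seq = [28, 29, 25, 27, 17, 22, 5]
Entering loop: for v in seq:

After execution: num_found = 17
17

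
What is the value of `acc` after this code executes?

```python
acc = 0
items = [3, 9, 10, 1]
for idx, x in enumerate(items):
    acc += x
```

Let's trace through this code step by step.

Initialize: acc = 0
Initialize: items = [3, 9, 10, 1]
Entering loop: for idx, x in enumerate(items):

After execution: acc = 23
23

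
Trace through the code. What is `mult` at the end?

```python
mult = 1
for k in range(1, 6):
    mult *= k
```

Let's trace through this code step by step.

Initialize: mult = 1
Entering loop: for k in range(1, 6):

After execution: mult = 120
120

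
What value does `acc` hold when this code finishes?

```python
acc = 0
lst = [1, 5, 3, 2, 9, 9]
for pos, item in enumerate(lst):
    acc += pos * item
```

Let's trace through this code step by step.

Initialize: acc = 0
Initialize: lst = [1, 5, 3, 2, 9, 9]
Entering loop: for pos, item in enumerate(lst):

After execution: acc = 98
98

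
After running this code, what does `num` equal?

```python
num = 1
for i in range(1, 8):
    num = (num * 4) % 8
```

Let's trace through this code step by step.

Initialize: num = 1
Entering loop: for i in range(1, 8):

After execution: num = 0
0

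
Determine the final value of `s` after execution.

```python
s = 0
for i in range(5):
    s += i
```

Let's trace through this code step by step.

Initialize: s = 0
Entering loop: for i in range(5):

After execution: s = 10
10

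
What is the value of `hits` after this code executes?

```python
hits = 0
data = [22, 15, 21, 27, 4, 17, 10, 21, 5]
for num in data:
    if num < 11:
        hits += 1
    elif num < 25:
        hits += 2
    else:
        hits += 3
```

Let's trace through this code step by step.

Initialize: hits = 0
Initialize: data = [22, 15, 21, 27, 4, 17, 10, 21, 5]
Entering loop: for num in data:

After execution: hits = 16
16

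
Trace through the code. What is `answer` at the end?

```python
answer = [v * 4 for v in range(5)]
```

Let's trace through this code step by step.

Initialize: answer = [v * 4 for v in range(5)]

After execution: answer = [0, 4, 8, 12, 16]
[0, 4, 8, 12, 16]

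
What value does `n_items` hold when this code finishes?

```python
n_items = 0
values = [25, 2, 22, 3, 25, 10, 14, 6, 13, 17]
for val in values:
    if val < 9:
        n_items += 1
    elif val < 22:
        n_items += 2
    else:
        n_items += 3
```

Let's trace through this code step by step.

Initialize: n_items = 0
Initialize: values = [25, 2, 22, 3, 25, 10, 14, 6, 13, 17]
Entering loop: for val in values:

After execution: n_items = 20
20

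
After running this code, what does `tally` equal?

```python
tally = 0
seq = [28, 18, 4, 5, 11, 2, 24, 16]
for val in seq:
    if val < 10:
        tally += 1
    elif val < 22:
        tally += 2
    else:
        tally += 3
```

Let's trace through this code step by step.

Initialize: tally = 0
Initialize: seq = [28, 18, 4, 5, 11, 2, 24, 16]
Entering loop: for val in seq:

After execution: tally = 15
15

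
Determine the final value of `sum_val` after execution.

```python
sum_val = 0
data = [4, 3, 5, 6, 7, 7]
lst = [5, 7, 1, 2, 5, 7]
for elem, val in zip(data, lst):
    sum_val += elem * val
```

Let's trace through this code step by step.

Initialize: sum_val = 0
Initialize: data = [4, 3, 5, 6, 7, 7]
Initialize: lst = [5, 7, 1, 2, 5, 7]
Entering loop: for elem, val in zip(data, lst):

After execution: sum_val = 142
142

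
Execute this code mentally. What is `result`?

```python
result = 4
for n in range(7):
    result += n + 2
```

Let's trace through this code step by step.

Initialize: result = 4
Entering loop: for n in range(7):

After execution: result = 39
39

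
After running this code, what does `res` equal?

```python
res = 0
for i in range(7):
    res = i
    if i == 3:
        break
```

Let's trace through this code step by step.

Initialize: res = 0
Entering loop: for i in range(7):

After execution: res = 3
3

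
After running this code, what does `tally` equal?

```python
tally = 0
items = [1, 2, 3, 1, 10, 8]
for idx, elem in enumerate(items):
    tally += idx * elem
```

Let's trace through this code step by step.

Initialize: tally = 0
Initialize: items = [1, 2, 3, 1, 10, 8]
Entering loop: for idx, elem in enumerate(items):

After execution: tally = 91
91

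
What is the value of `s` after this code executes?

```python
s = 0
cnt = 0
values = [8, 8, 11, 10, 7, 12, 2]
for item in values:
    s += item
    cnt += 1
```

Let's trace through this code step by step.

Initialize: s = 0
Initialize: cnt = 0
Initialize: values = [8, 8, 11, 10, 7, 12, 2]
Entering loop: for item in values:

After execution: s = 58
58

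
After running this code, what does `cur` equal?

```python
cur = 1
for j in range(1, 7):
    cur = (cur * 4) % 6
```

Let's trace through this code step by step.

Initialize: cur = 1
Entering loop: for j in range(1, 7):

After execution: cur = 4
4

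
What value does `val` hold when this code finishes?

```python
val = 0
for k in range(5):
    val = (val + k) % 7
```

Let's trace through this code step by step.

Initialize: val = 0
Entering loop: for k in range(5):

After execution: val = 3
3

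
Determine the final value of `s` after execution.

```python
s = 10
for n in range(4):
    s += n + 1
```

Let's trace through this code step by step.

Initialize: s = 10
Entering loop: for n in range(4):

After execution: s = 20
20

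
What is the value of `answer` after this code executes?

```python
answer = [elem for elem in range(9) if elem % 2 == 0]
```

Let's trace through this code step by step.

Initialize: answer = [elem for elem in range(9) if elem % 2 == 0]

After execution: answer = [0, 2, 4, 6, 8]
[0, 2, 4, 6, 8]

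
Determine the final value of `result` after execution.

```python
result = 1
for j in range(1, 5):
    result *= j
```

Let's trace through this code step by step.

Initialize: result = 1
Entering loop: for j in range(1, 5):

After execution: result = 24
24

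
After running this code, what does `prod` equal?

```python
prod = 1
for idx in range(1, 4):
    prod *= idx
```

Let's trace through this code step by step.

Initialize: prod = 1
Entering loop: for idx in range(1, 4):

After execution: prod = 6
6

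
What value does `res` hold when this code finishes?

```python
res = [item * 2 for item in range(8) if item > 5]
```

Let's trace through this code step by step.

Initialize: res = [item * 2 for item in range(8) if item > 5]

After execution: res = [12, 14]
[12, 14]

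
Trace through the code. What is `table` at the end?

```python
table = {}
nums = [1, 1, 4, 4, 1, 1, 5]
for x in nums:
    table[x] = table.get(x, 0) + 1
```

Let's trace through this code step by step.

Initialize: table = {}
Initialize: nums = [1, 1, 4, 4, 1, 1, 5]
Entering loop: for x in nums:

After execution: table = {1: 4, 4: 2, 5: 1}
{1: 4, 4: 2, 5: 1}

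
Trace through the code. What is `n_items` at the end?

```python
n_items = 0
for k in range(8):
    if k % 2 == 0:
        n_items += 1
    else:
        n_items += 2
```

Let's trace through this code step by step.

Initialize: n_items = 0
Entering loop: for k in range(8):

After execution: n_items = 12
12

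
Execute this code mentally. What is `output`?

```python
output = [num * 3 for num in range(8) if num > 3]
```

Let's trace through this code step by step.

Initialize: output = [num * 3 for num in range(8) if num > 3]

After execution: output = [12, 15, 18, 21]
[12, 15, 18, 21]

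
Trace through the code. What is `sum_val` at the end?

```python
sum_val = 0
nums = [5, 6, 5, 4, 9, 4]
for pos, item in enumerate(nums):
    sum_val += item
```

Let's trace through this code step by step.

Initialize: sum_val = 0
Initialize: nums = [5, 6, 5, 4, 9, 4]
Entering loop: for pos, item in enumerate(nums):

After execution: sum_val = 33
33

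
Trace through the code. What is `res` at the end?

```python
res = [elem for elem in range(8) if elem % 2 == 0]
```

Let's trace through this code step by step.

Initialize: res = [elem for elem in range(8) if elem % 2 == 0]

After execution: res = [0, 2, 4, 6]
[0, 2, 4, 6]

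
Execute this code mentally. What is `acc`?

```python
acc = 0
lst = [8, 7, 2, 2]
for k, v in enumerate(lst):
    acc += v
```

Let's trace through this code step by step.

Initialize: acc = 0
Initialize: lst = [8, 7, 2, 2]
Entering loop: for k, v in enumerate(lst):

After execution: acc = 19
19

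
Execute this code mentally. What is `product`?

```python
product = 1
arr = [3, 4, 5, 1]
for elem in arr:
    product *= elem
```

Let's trace through this code step by step.

Initialize: product = 1
Initialize: arr = [3, 4, 5, 1]
Entering loop: for elem in arr:

After execution: product = 60
60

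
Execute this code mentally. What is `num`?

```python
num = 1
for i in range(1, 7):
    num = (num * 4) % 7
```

Let's trace through this code step by step.

Initialize: num = 1
Entering loop: for i in range(1, 7):

After execution: num = 1
1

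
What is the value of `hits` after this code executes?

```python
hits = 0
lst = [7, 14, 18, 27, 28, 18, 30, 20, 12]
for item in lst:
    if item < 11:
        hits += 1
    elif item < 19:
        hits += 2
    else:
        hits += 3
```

Let's trace through this code step by step.

Initialize: hits = 0
Initialize: lst = [7, 14, 18, 27, 28, 18, 30, 20, 12]
Entering loop: for item in lst:

After execution: hits = 21
21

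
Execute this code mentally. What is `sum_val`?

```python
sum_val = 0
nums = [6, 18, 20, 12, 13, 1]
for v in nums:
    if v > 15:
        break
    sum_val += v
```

Let's trace through this code step by step.

Initialize: sum_val = 0
Initialize: nums = [6, 18, 20, 12, 13, 1]
Entering loop: for v in nums:

After execution: sum_val = 6
6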